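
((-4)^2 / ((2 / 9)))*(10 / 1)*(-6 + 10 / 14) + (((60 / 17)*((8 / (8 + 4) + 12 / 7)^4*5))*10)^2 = 39057877830455460880 / 1214534039481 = 32158734.59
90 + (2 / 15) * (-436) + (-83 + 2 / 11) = -8407 / 165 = -50.95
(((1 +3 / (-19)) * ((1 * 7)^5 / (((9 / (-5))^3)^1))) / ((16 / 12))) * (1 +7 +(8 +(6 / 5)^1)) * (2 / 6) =-144540200 / 13851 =-10435.36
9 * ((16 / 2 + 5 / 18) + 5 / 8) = 80.12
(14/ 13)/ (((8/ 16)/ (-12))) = -336/ 13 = -25.85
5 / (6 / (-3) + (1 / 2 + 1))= -10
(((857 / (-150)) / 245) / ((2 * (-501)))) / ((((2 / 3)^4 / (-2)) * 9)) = -857 / 32732000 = -0.00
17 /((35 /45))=153 /7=21.86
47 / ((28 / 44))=517 / 7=73.86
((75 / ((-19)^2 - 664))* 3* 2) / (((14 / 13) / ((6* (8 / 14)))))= -23400 / 4949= -4.73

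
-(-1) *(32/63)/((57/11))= 352/3591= 0.10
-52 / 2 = -26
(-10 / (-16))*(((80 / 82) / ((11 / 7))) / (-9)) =-175 / 4059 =-0.04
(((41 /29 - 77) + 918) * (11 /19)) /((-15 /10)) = -537460 /1653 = -325.14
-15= -15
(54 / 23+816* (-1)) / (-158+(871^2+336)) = -18714 / 17452837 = -0.00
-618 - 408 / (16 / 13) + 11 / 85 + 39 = -154763 / 170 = -910.37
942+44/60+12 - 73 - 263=9281/15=618.73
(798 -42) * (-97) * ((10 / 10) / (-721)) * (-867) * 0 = 0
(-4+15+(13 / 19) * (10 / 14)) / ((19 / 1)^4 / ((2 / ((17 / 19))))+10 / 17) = 51952 / 263642043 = 0.00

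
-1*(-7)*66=462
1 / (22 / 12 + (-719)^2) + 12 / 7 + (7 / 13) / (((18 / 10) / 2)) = 839252936 / 362907909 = 2.31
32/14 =16/7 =2.29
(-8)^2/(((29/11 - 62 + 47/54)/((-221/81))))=311168/104235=2.99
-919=-919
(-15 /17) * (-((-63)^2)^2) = 236294415 /17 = 13899671.47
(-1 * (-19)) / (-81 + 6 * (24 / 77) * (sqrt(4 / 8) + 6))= -291137 / 1068843-11704 * sqrt(2) / 3206529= -0.28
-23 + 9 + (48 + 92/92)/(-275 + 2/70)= -136451/9624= -14.18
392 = 392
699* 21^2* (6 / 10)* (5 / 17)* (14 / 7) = 1849554 / 17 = 108797.29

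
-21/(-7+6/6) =7/2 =3.50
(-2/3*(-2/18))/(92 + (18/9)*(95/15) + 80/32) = 4/5787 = 0.00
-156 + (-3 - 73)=-232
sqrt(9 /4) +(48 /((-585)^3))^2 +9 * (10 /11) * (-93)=-74403122081518541243 /97975021595343750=-759.41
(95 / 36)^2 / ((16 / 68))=153425 / 5184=29.60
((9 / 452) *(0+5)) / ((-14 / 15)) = -675 / 6328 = -0.11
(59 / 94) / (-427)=-59 / 40138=-0.00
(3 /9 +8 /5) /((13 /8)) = 232 /195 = 1.19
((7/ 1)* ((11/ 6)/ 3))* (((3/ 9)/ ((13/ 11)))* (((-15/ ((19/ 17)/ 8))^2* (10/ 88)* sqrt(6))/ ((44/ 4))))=2023000* sqrt(6)/ 14079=351.97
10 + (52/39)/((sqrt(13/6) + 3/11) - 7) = 306318/31283 - 484 *sqrt(78)/93849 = 9.75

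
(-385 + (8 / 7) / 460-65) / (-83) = 362248 / 66815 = 5.42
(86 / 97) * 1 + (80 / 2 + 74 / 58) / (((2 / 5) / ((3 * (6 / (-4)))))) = -5214929 / 11252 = -463.47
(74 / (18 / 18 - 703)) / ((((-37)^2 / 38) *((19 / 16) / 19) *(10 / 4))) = -1216 / 64935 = -0.02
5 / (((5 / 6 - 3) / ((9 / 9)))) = -2.31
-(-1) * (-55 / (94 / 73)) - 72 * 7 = -51391 / 94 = -546.71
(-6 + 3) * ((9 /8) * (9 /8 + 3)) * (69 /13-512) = 5869017 /832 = 7054.11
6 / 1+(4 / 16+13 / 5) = 177 / 20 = 8.85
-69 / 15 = -23 / 5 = -4.60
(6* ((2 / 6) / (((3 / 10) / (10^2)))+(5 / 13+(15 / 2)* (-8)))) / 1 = 12050 / 39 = 308.97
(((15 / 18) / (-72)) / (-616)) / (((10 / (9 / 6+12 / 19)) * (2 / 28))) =3 / 53504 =0.00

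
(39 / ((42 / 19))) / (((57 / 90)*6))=4.64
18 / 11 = 1.64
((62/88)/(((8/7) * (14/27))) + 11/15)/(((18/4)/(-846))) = -954053/2640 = -361.38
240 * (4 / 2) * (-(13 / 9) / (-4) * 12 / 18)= 1040 / 9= 115.56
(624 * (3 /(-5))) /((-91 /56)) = 1152 /5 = 230.40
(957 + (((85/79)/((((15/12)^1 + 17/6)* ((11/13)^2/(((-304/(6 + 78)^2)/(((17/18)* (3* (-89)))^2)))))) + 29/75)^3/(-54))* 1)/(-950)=-643560930493743481586039361551421481519807343267/638854302934324747332128330287351793051245312500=-1.01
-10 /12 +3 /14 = -13 /21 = -0.62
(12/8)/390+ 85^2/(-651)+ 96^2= 9204.91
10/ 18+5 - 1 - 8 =-31/ 9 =-3.44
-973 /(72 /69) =-22379 /24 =-932.46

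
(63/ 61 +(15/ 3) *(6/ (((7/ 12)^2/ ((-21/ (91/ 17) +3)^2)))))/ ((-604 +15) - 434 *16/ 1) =-4274287/ 422803017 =-0.01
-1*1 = -1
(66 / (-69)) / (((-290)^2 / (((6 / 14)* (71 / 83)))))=-2343 / 561914150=-0.00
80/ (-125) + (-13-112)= -3141/ 25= -125.64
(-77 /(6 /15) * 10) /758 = -1925 /758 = -2.54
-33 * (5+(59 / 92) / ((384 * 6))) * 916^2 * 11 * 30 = -33627208892695 / 736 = -45689142517.25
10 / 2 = 5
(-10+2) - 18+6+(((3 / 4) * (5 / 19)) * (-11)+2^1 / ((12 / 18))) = -1457 / 76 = -19.17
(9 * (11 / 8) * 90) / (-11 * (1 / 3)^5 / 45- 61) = -48715425 / 2668184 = -18.26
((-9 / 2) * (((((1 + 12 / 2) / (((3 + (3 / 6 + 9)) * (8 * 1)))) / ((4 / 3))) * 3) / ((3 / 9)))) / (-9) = 189 / 800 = 0.24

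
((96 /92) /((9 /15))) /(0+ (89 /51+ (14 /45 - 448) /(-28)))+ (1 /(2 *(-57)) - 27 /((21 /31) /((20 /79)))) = -393463345307 /39341927478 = -10.00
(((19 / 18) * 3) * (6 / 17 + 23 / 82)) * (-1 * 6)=-16777 / 1394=-12.04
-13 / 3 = -4.33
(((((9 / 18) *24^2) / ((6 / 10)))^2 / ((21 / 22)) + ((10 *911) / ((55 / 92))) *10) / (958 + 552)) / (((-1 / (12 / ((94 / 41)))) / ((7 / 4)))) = -186463572 / 78067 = -2388.51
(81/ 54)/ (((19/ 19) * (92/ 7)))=21/ 184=0.11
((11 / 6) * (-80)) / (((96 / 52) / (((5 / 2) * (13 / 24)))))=-46475 / 432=-107.58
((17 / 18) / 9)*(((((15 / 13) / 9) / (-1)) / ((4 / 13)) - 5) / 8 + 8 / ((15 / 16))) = 7123 / 8640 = 0.82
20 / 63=0.32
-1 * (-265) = 265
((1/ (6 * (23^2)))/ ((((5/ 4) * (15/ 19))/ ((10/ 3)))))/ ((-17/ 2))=-152/ 1214055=-0.00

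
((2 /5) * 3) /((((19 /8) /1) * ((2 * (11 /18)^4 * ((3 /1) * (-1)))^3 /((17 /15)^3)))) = -1.26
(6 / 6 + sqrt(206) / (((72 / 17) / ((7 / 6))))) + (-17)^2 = 119 * sqrt(206) / 432 + 290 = 293.95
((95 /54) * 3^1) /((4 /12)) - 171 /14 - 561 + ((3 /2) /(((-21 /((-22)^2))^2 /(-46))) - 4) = -5470411 /147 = -37213.68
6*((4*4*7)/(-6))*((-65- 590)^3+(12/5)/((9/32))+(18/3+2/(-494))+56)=116608450903168/3705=31473266100.72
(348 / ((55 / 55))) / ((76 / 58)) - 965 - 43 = -742.42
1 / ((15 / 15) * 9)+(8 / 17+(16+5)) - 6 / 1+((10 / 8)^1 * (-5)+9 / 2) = 8465 / 612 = 13.83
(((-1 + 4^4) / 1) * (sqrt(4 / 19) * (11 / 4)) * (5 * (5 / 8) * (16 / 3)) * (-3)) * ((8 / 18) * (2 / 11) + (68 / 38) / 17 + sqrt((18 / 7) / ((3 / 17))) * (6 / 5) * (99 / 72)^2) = -5091075 * sqrt(13566) / 4256 - 743750 * sqrt(19) / 1083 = -142319.99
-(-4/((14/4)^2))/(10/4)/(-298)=-16/36505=-0.00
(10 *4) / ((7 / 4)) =160 / 7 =22.86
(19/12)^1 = 19/12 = 1.58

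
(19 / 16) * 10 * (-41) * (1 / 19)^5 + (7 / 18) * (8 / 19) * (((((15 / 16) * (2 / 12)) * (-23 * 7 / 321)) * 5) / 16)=-202728245 / 48191663232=-0.00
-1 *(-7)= 7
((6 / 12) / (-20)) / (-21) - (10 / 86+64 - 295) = 8339563 / 36120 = 230.88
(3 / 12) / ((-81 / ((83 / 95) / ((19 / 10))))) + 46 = 2690089 / 58482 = 46.00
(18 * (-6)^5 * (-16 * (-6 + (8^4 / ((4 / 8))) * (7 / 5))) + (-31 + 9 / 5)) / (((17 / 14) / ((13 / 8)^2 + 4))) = 2246195264005 / 16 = 140387204000.31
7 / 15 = 0.47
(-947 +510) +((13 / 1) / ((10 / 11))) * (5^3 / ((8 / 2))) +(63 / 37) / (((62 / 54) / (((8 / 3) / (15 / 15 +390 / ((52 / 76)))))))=51776311 / 5239496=9.88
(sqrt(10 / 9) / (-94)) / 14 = -sqrt(10) / 3948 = -0.00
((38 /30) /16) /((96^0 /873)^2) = 4826817 /80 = 60335.21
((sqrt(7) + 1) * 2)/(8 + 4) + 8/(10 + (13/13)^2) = sqrt(7)/6 + 59/66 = 1.33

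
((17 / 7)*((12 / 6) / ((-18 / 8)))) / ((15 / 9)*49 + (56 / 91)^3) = -17576 / 666813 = -0.03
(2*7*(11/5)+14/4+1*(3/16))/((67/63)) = 173817/5360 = 32.43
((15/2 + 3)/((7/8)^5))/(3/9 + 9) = 36864/16807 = 2.19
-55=-55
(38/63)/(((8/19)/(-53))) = -19133/252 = -75.92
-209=-209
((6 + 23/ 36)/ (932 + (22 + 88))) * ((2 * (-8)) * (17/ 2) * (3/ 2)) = -4063/ 3126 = -1.30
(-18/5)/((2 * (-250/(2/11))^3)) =9/12998046875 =0.00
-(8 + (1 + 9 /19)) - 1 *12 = -408 /19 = -21.47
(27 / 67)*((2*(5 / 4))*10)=675 / 67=10.07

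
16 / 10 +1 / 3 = 29 / 15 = 1.93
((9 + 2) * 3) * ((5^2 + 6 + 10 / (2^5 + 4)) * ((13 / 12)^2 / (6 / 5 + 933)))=5233085 / 4035744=1.30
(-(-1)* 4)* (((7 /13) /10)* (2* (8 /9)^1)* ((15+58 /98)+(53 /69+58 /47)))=6.74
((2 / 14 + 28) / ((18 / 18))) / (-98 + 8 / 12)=-591 / 2044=-0.29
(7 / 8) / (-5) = -7 / 40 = -0.18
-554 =-554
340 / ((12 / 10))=850 / 3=283.33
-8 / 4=-2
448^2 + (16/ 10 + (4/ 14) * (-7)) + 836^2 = 4497998/ 5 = 899599.60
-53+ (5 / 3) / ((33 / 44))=-457 / 9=-50.78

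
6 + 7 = 13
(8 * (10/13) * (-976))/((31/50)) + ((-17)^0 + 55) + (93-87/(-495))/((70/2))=-22409074078/2327325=-9628.68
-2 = -2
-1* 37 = -37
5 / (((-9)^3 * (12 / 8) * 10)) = -1 / 2187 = -0.00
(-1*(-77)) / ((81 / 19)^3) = 528143 / 531441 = 0.99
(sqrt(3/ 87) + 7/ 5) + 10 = sqrt(29)/ 29 + 57/ 5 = 11.59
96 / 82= 48 / 41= 1.17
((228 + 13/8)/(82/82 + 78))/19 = 1837/12008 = 0.15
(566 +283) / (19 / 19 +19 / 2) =566 / 7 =80.86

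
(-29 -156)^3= -6331625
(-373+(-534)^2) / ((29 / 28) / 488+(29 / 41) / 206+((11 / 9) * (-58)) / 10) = -739478427901920 / 18392853193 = -40204.66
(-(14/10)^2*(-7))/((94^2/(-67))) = -22981/220900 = -0.10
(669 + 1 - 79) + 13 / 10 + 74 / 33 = 196199 / 330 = 594.54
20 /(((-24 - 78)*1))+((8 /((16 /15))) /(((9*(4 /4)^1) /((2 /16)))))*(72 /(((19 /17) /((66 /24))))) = 18.26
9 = 9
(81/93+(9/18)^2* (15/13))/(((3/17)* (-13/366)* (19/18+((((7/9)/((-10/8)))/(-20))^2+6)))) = -98118995625/3743124047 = -26.21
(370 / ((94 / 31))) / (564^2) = 5735 / 14950512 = 0.00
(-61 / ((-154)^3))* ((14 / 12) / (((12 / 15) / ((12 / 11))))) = 305 / 11478544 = 0.00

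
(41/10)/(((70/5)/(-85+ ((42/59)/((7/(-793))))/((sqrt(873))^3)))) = -697/28-32513 * sqrt(97)/349732530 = -24.89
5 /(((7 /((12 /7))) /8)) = 480 /49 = 9.80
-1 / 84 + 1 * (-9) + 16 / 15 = -7.95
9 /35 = 0.26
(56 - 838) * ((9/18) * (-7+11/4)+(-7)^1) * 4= 28543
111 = 111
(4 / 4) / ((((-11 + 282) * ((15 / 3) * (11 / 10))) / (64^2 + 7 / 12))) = 4469 / 1626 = 2.75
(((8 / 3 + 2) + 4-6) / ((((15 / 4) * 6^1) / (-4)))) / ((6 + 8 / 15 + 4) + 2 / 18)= -64 / 1437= -0.04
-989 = -989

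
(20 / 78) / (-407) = -10 / 15873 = -0.00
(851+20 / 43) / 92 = 9.26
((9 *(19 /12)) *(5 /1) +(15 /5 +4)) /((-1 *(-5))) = 313 /20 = 15.65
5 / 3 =1.67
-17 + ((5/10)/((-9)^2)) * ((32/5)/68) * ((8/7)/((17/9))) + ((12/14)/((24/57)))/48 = -98796937/5826240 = -16.96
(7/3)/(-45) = -7/135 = -0.05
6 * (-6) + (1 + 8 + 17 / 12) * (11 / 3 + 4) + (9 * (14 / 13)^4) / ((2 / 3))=63767995 / 1028196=62.02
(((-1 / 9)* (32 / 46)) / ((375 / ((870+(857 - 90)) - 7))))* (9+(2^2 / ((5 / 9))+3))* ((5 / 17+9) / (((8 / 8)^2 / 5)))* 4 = -105488384 / 87975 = -1199.07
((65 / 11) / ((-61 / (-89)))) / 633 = 5785 / 424743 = 0.01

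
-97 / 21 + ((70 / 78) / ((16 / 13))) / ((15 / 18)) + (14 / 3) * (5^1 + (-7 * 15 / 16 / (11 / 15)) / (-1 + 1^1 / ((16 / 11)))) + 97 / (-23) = 2111149 / 14168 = 149.01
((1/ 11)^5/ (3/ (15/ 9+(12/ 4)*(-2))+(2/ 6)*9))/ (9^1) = 0.00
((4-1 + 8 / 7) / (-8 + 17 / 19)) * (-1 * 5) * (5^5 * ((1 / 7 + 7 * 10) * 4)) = 3381762500 / 1323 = 2556131.90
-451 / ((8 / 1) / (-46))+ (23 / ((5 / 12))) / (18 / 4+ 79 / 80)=4571411 / 1756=2603.31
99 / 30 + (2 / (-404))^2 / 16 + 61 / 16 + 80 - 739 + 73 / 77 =-163615348363 / 251352640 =-650.94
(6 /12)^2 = 1 /4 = 0.25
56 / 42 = 4 / 3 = 1.33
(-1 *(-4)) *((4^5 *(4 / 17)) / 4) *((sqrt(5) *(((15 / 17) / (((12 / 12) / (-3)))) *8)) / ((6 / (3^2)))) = -2211840 *sqrt(5) / 289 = -17113.58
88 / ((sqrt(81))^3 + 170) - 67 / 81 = -53105 / 72819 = -0.73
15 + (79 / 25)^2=15616 / 625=24.99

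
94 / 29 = 3.24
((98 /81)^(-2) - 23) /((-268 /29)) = 6215599 /2573872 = 2.41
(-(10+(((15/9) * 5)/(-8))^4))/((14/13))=-48209005/4644864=-10.38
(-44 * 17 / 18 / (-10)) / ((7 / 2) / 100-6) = -7480 / 10737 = -0.70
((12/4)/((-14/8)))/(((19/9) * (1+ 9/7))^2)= -1701/23104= -0.07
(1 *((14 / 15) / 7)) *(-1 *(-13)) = 26 / 15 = 1.73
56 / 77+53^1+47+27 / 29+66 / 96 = 522373 / 5104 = 102.35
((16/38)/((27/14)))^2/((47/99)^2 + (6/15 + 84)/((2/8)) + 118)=7589120/72575262027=0.00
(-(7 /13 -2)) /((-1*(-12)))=19 /156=0.12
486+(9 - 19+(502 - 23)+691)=1646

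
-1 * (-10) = 10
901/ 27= 33.37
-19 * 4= -76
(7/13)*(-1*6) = -42/13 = -3.23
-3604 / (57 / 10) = -36040 / 57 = -632.28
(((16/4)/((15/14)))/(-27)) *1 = -56/405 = -0.14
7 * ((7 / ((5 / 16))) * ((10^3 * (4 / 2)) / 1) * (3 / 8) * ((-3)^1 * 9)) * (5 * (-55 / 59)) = 873180000 / 59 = 14799661.02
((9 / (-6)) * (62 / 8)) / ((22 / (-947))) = 88071 / 176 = 500.40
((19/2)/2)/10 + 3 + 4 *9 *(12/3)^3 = 92299/40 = 2307.48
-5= -5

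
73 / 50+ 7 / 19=1737 / 950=1.83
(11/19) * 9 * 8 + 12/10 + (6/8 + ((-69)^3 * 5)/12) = -12999336/95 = -136835.12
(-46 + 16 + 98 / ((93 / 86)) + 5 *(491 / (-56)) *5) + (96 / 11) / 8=-157.48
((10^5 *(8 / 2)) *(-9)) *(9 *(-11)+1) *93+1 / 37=1213984800001 / 37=32810400000.03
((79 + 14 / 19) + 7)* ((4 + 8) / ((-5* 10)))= -9888 / 475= -20.82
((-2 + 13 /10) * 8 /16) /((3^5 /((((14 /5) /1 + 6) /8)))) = -77 /48600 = -0.00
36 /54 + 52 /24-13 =-61 /6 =-10.17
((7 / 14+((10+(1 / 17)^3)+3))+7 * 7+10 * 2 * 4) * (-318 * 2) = -445265826 / 4913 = -90630.13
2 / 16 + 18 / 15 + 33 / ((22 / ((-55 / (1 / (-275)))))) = 907553 / 40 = 22688.82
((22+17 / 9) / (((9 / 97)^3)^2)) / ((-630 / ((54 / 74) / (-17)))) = 35817796211947 / 14039608338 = 2551.20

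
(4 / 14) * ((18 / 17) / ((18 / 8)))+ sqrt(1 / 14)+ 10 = sqrt(14) / 14+ 1206 / 119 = 10.40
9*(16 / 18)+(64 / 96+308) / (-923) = 21226 / 2769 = 7.67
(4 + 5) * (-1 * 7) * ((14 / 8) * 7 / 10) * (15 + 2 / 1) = -52479 / 40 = -1311.98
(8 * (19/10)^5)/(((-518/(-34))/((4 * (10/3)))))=84187366/485625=173.36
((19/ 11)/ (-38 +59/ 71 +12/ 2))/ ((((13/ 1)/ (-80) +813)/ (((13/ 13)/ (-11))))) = 0.00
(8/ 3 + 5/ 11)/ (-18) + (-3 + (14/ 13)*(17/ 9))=-8797/ 7722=-1.14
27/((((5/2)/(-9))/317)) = -154062/5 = -30812.40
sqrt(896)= 8 * sqrt(14)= 29.93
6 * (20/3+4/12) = 42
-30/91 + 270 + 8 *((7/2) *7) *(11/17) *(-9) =-1348584/1547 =-871.74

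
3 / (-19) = -3 / 19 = -0.16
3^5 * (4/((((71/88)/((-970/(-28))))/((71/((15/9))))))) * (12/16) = 9334116/7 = 1333445.14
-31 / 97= -0.32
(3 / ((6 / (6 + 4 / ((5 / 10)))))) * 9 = 63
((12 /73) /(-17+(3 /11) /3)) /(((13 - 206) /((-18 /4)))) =-99 /436759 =-0.00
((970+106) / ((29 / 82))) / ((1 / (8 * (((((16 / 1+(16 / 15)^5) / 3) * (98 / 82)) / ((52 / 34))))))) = 94639914059264 / 858853125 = 110193.36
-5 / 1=-5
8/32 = 1/4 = 0.25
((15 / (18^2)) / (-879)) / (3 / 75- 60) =125 / 142303068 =0.00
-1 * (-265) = 265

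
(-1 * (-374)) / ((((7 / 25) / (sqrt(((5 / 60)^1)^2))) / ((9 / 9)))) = 4675 / 42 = 111.31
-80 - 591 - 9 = -680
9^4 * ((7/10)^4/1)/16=98.46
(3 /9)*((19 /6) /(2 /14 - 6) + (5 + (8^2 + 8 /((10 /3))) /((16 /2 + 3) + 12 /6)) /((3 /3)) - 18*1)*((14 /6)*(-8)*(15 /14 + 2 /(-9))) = 28856402 /647595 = 44.56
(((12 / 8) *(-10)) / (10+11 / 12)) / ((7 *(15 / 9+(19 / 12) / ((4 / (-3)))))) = -8640 / 21091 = -0.41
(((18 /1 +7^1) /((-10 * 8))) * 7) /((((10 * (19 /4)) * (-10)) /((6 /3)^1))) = 7 /760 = 0.01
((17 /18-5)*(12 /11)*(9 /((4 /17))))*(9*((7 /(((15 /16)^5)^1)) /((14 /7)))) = -2277244928 /309375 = -7360.79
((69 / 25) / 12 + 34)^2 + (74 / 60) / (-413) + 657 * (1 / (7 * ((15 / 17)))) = 15835180031 / 12390000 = 1278.06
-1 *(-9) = 9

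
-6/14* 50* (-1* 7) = 150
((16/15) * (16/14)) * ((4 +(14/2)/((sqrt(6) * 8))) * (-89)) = -45568/105 - 712 * sqrt(6)/45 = -472.74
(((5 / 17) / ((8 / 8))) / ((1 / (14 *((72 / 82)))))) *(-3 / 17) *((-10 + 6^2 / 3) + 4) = -3.83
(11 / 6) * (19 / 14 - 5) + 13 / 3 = -197 / 84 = -2.35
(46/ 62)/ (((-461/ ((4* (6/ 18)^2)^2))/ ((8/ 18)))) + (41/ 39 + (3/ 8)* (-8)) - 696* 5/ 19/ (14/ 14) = -476331569516/ 2573280333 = -185.11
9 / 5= 1.80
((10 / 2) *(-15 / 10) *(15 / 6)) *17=-1275 / 4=-318.75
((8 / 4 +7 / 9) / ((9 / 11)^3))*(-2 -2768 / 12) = -23225950 / 19683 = -1180.00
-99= -99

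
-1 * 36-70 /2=-71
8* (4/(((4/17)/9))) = 1224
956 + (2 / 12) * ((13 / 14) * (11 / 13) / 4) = 321227 / 336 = 956.03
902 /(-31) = -902 /31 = -29.10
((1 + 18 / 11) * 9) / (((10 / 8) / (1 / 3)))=348 / 55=6.33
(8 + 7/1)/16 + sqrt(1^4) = 31/16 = 1.94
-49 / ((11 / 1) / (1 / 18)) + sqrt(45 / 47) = -49 / 198 + 3*sqrt(235) / 47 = 0.73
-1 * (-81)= 81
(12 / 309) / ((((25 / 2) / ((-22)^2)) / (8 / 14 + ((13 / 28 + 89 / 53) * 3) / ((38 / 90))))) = 431289496 / 18151175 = 23.76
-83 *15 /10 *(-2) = 249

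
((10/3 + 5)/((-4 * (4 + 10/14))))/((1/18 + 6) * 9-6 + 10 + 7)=-175/25938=-0.01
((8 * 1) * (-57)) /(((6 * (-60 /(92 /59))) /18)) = 10488 /295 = 35.55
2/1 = 2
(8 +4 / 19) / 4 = 39 / 19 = 2.05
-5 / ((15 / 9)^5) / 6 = -0.06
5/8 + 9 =77/8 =9.62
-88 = -88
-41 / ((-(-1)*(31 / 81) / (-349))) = 1159029 / 31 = 37388.03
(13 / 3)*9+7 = 46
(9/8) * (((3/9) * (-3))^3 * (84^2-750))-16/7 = -7096.54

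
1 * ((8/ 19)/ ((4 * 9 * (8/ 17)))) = 17/ 684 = 0.02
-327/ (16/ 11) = -3597/ 16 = -224.81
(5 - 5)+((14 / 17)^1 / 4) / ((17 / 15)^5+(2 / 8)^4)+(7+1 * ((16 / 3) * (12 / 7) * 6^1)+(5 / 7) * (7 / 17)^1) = 22678170628 / 364242767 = 62.26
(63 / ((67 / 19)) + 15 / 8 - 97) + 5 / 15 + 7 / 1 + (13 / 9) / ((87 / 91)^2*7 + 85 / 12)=-21486323327 / 307743864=-69.82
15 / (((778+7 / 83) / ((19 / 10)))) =83 / 2266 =0.04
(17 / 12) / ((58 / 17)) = 289 / 696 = 0.42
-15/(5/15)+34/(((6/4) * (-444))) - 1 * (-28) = -5678/333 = -17.05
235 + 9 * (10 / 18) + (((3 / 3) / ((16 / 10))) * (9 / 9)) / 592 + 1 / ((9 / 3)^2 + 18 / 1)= 30694151 / 127872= 240.04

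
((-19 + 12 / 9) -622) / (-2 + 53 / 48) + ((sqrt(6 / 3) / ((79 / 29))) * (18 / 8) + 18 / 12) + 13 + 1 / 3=261 * sqrt(2) / 316 + 188051 / 258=730.05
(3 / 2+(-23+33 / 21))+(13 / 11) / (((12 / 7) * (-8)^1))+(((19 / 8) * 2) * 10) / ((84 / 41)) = 23431 / 7392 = 3.17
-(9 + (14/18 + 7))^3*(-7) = 24100657/729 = 33059.89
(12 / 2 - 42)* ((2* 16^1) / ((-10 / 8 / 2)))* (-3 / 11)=-27648 / 55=-502.69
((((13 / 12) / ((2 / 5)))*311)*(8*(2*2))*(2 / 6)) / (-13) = -6220 / 9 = -691.11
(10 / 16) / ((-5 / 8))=-1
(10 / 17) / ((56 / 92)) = 115 / 119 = 0.97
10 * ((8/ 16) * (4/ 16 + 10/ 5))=45/ 4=11.25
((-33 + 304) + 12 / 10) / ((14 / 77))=14971 / 10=1497.10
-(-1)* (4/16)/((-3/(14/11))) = -7/66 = -0.11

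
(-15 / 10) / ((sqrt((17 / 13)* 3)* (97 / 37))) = -37* sqrt(663) / 3298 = -0.29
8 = 8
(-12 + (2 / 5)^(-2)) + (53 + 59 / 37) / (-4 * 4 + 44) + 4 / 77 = -42715 / 11396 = -3.75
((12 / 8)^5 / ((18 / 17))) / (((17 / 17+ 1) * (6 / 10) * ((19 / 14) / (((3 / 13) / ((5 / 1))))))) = 3213 / 15808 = 0.20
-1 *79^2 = -6241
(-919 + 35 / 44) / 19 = -40401 / 836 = -48.33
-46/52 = -23/26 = -0.88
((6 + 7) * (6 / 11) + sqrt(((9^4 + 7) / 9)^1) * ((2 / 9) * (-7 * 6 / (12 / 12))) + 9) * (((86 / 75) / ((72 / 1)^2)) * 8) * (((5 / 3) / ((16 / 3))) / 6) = 2537 / 1710720 -301 * sqrt(1642) / 524880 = -0.02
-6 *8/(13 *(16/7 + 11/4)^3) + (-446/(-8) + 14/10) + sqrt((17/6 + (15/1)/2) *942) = 13877328973/242945820 + sqrt(9734) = 155.78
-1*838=-838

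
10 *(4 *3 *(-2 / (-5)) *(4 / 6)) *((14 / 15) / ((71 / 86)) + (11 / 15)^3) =11692832 / 239625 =48.80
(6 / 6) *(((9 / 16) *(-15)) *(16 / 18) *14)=-105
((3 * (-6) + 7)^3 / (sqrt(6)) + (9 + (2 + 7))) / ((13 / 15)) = -606.21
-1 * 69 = -69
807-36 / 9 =803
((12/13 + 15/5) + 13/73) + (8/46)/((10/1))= 449478/109135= 4.12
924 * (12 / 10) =5544 / 5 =1108.80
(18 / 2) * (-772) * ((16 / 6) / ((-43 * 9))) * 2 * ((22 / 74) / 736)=4246 / 109779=0.04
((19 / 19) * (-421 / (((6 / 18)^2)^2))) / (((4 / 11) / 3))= -1125333 / 4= -281333.25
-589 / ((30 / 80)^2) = -37696 / 9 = -4188.44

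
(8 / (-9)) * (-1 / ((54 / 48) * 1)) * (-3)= -2.37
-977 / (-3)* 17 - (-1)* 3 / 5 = 83054 / 15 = 5536.93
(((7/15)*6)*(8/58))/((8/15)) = 21/29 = 0.72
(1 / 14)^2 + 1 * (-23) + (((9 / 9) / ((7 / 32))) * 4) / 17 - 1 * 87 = -362919 / 3332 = -108.92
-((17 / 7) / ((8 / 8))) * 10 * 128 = -21760 / 7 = -3108.57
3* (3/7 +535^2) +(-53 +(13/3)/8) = 858623.83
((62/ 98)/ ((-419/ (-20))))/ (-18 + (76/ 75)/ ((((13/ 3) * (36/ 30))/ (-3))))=-10075/ 6200362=-0.00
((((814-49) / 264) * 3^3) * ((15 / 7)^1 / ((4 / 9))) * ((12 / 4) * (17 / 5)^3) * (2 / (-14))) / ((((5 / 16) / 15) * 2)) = -1643943843 / 10780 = -152499.43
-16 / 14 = -8 / 7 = -1.14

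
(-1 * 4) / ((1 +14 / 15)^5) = -3037500 / 20511149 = -0.15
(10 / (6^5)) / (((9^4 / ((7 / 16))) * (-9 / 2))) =-35 / 1836660096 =-0.00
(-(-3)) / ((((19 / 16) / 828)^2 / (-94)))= -49493680128 / 361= -137101607.00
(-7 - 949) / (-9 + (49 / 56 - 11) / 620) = 4741760 / 44721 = 106.03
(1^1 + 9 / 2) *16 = 88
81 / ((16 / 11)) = 891 / 16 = 55.69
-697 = -697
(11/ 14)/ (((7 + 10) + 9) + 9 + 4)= 11/ 546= 0.02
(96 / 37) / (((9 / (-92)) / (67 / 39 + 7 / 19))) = -4551424 / 82251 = -55.34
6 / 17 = 0.35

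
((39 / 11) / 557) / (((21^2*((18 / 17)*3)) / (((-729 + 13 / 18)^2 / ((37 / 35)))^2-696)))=7994781798336719295221 / 6989601943314144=1143810.74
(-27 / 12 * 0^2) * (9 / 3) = 0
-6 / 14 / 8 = -0.05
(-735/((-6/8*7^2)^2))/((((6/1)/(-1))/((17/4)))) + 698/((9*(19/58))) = 1986946/8379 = 237.13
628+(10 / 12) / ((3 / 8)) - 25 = 5447 / 9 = 605.22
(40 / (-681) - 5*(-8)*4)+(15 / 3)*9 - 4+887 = 740888 / 681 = 1087.94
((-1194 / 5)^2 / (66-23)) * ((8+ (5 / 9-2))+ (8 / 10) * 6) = 80944444 / 5375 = 15059.43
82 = 82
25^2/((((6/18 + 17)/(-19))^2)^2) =6597500625/7311616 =902.33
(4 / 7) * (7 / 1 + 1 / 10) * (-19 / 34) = -1349 / 595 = -2.27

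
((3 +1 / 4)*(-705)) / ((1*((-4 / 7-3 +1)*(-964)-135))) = -21385 / 21876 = -0.98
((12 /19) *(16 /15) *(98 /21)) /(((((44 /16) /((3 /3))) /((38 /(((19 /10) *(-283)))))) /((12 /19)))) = -57344 /1123793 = -0.05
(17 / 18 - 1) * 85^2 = -7225 / 18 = -401.39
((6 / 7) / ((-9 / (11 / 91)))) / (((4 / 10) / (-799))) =43945 / 1911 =23.00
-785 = -785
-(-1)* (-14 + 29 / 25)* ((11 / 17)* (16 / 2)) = -28248 / 425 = -66.47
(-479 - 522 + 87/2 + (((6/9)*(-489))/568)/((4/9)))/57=-1089187/64752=-16.82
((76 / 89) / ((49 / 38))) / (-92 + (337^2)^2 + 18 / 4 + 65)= 5776 / 112495638515197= 0.00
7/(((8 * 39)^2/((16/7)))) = 1/6084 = 0.00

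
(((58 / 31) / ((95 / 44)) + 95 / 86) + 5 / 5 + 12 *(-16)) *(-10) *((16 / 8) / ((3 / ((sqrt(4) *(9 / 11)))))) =574503876 / 278597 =2062.13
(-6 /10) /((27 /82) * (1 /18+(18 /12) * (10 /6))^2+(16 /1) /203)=-149814 /556615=-0.27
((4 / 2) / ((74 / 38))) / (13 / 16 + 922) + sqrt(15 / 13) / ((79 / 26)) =608 / 546305 + 2 * sqrt(195) / 79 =0.35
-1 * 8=-8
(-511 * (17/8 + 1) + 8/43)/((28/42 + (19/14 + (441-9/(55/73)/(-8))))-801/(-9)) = -634396455/211976971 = -2.99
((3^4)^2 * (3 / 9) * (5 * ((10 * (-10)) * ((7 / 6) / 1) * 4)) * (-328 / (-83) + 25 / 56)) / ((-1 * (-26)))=-1862868375 / 2158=-863238.36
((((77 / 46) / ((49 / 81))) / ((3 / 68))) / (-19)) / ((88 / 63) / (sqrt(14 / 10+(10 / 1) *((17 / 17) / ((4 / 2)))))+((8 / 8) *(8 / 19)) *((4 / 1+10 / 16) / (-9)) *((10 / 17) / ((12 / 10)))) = -7.40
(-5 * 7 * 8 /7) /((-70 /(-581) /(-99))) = 32868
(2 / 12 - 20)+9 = -65 / 6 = -10.83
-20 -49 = -69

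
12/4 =3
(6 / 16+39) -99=-477 / 8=-59.62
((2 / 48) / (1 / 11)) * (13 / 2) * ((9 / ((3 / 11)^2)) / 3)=17303 / 144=120.16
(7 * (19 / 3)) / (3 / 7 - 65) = -931 / 1356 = -0.69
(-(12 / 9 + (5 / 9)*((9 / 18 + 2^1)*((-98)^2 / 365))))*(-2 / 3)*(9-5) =199088 / 1971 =101.01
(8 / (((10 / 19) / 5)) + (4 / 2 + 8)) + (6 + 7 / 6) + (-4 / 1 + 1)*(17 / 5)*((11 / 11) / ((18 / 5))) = 271 / 3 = 90.33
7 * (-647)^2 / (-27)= -2930263 / 27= -108528.26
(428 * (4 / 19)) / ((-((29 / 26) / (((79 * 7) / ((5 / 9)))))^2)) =-28667230458048 / 399475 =-71762264.12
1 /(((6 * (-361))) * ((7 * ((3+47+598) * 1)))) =-1 /9824976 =-0.00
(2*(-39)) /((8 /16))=-156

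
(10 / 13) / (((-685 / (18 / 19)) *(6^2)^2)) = -1 / 1218204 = -0.00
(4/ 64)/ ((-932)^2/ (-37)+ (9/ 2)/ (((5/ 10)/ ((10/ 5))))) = -0.00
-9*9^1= -81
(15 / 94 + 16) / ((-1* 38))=-1519 / 3572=-0.43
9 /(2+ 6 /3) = 9 /4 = 2.25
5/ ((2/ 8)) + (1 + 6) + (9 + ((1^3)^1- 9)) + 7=35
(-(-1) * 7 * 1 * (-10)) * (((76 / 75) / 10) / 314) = -266 / 11775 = -0.02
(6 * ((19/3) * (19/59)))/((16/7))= 2527/472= 5.35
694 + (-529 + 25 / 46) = 7615 / 46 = 165.54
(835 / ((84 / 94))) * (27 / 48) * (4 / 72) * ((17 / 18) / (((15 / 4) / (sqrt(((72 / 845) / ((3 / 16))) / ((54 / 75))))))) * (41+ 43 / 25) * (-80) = -190008592 * sqrt(15) / 36855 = -19967.44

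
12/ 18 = 2/ 3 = 0.67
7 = 7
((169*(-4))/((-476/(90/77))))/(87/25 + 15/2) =84500/558943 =0.15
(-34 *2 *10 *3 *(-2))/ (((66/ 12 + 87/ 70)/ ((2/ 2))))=35700/ 59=605.08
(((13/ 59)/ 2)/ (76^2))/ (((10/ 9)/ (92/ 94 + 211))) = 1165671/ 320336960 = 0.00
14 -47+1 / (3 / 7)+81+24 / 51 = 2591 / 51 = 50.80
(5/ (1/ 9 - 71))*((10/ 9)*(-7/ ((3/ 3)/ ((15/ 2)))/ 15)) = 175/ 638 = 0.27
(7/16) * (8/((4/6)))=21/4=5.25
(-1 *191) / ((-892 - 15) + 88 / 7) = 1337 / 6261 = 0.21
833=833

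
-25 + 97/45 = -22.84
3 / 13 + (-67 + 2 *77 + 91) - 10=2187 / 13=168.23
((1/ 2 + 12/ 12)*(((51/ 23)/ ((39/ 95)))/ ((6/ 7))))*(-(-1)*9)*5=508725/ 1196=425.36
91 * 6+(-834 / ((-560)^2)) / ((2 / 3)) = 171224349 / 313600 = 546.00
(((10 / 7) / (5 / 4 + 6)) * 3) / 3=40 / 203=0.20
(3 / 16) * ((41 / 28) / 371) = 123 / 166208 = 0.00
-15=-15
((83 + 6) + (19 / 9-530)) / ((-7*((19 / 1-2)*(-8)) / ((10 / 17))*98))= -9875 / 3568572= -0.00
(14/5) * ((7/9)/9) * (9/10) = 49/225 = 0.22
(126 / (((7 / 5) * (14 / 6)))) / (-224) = -135 / 784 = -0.17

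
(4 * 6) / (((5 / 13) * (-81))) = -104 / 135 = -0.77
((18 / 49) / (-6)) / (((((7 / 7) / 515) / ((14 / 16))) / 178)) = -137505 / 28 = -4910.89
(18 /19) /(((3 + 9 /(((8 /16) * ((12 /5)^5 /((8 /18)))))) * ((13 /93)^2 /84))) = 1313.56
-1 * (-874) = 874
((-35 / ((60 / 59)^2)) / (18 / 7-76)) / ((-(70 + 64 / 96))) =-170569 / 26152320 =-0.01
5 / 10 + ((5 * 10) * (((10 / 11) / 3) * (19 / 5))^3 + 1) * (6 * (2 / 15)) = 22415981 / 359370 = 62.38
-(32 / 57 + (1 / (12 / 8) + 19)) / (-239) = 0.08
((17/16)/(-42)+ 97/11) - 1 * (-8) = 124133/7392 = 16.79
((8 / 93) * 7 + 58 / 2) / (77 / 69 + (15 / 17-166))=-1076423 / 5963594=-0.18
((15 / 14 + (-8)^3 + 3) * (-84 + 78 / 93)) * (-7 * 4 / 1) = -36664316 / 31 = -1182719.87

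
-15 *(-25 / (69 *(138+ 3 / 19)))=19 / 483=0.04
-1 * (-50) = 50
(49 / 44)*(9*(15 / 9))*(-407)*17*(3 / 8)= -1386945 / 32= -43342.03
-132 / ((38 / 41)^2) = -55473 / 361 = -153.66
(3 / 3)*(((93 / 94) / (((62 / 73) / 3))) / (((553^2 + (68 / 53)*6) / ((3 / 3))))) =34821 / 3047157580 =0.00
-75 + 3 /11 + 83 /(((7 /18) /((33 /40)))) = 156081 /1540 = 101.35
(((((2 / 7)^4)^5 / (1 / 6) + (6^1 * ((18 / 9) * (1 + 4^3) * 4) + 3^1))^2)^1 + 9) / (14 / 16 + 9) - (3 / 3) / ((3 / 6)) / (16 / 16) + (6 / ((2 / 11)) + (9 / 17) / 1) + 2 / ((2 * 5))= 987691.27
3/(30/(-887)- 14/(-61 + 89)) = -5322/947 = -5.62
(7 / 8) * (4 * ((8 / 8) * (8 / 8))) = 7 / 2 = 3.50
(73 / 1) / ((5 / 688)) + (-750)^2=2862724 / 5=572544.80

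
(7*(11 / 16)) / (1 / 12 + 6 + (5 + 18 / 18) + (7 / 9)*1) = 0.37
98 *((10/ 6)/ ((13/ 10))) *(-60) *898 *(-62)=5456248000/ 13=419711384.62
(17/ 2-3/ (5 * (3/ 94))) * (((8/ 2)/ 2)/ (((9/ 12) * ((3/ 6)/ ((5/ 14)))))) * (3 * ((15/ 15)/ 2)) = -206/ 7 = -29.43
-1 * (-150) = 150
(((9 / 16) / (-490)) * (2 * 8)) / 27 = -1 / 1470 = -0.00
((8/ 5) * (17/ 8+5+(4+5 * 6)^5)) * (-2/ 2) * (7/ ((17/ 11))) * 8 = -223905804584/ 85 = -2634185936.28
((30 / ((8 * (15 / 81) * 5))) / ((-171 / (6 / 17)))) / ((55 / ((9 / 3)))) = -81 / 177650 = -0.00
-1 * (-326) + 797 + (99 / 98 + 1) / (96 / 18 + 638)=1123.00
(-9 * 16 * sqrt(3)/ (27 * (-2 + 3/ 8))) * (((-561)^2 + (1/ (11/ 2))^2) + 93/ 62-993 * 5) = 4797524672 * sqrt(3)/ 4719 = 1760872.32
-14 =-14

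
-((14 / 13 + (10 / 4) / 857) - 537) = 11941373 / 22282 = 535.92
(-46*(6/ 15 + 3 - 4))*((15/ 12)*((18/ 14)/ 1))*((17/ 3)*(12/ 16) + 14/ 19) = 235359/ 1064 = 221.20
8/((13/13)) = 8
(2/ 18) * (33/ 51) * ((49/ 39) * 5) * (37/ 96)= 99715/ 572832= 0.17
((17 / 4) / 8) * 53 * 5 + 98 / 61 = 277941 / 1952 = 142.39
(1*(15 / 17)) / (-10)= -0.09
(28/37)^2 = 784/1369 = 0.57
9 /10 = 0.90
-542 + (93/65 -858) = -1398.57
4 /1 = 4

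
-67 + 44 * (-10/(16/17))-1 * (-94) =-881/2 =-440.50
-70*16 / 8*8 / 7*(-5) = 800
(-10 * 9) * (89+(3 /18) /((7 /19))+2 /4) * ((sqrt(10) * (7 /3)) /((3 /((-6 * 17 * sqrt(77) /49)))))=642260 * sqrt(770) /49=363714.12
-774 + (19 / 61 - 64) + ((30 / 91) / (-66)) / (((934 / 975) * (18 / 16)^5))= -36167026093703 / 43174640817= -837.69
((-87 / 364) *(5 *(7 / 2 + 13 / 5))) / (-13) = 5307 / 9464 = 0.56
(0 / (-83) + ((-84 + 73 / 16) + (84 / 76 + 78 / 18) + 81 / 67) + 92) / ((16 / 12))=1173811 / 81472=14.41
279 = 279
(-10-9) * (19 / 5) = -361 / 5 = -72.20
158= 158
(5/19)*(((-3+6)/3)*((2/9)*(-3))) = -10/57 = -0.18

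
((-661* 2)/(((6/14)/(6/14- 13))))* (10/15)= 232672/9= 25852.44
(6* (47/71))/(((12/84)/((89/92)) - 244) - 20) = -87843/5835490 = -0.02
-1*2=-2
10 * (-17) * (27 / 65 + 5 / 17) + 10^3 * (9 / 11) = 99752 / 143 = 697.57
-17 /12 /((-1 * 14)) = 17 /168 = 0.10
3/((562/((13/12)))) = 0.01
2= 2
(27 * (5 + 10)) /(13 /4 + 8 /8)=1620 /17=95.29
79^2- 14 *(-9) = 6367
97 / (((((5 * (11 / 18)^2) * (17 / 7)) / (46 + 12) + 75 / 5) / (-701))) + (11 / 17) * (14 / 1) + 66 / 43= -6523140877928 / 1449898295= -4499.03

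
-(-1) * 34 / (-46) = -17 / 23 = -0.74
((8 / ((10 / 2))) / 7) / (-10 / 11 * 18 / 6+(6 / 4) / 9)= -0.09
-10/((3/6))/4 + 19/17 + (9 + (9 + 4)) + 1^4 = 325/17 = 19.12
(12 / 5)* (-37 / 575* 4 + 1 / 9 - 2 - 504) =-10477228 / 8625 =-1214.75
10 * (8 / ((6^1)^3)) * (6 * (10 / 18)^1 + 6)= 280 / 81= 3.46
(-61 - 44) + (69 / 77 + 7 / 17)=-135733 / 1309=-103.69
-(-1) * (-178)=-178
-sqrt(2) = -1.41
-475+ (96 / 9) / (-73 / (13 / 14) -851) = -475.01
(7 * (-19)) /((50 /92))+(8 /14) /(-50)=-42828 /175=-244.73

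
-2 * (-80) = 160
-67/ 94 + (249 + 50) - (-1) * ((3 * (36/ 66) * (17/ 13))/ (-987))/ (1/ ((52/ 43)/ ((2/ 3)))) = 92835905/ 311234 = 298.28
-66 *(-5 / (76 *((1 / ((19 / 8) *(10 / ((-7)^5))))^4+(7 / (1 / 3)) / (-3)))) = 235778125 / 13617880114412345254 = 0.00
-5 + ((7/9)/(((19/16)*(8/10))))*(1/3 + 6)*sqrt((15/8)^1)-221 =-226 + 35*sqrt(30)/27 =-218.90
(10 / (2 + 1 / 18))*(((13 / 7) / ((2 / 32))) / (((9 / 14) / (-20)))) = -166400 / 37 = -4497.30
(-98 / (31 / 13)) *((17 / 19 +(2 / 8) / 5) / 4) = -228683 / 23560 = -9.71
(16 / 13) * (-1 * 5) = -80 / 13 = -6.15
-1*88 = -88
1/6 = 0.17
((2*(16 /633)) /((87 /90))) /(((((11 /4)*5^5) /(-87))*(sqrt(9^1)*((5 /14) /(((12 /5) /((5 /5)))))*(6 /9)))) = -64512 /36265625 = -0.00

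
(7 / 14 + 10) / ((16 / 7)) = 147 / 32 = 4.59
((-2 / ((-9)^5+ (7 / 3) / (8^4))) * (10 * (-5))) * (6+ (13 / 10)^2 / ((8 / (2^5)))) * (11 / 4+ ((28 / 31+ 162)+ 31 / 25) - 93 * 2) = 232177938432 / 562335431375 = 0.41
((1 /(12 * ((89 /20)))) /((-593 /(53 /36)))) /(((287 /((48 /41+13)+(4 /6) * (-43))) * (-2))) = -472495 /402425469432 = -0.00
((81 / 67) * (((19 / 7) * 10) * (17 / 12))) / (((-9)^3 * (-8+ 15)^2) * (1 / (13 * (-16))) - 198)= -503880 / 284683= -1.77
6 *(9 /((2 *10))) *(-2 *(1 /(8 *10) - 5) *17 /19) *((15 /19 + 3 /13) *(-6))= -1821771 /12350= -147.51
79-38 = 41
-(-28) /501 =28 /501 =0.06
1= 1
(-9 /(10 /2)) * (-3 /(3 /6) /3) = 18 /5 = 3.60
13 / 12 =1.08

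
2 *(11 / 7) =22 / 7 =3.14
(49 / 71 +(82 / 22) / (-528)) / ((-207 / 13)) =-159211 / 3711312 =-0.04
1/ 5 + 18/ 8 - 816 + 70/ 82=-666411/ 820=-812.70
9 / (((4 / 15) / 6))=405 / 2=202.50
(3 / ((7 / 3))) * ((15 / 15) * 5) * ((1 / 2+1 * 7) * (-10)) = -3375 / 7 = -482.14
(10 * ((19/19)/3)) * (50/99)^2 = 25000/29403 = 0.85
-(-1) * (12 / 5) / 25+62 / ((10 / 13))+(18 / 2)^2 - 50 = 13962 / 125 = 111.70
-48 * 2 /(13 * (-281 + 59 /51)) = 0.03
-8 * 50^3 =-1000000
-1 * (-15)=15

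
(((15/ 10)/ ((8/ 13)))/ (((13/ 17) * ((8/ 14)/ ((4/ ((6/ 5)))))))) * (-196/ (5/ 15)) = -87465/ 8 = -10933.12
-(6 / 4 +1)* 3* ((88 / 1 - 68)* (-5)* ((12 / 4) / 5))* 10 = 4500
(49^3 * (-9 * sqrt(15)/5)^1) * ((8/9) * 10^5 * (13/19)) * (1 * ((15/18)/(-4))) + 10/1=10 + 152943700000 * sqrt(15)/57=10392077255.74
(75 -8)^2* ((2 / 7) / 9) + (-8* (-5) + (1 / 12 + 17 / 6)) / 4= 154463 / 1008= 153.24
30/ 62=0.48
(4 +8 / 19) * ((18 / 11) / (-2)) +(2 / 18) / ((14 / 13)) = -92539 / 26334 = -3.51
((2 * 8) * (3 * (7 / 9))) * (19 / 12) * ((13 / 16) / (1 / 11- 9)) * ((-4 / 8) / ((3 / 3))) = 2717 / 1008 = 2.70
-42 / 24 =-7 / 4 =-1.75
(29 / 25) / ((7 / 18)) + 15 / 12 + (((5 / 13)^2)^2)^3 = 69032397116348703 / 16308659585736700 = 4.23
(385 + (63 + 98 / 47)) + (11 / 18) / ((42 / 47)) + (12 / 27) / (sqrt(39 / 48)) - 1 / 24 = 16 * sqrt(13) / 117 + 32030485 / 71064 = 451.22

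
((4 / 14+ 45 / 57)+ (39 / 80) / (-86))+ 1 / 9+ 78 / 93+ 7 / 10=694237099 / 255296160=2.72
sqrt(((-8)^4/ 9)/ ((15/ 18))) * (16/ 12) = 256 * sqrt(30)/ 45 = 31.16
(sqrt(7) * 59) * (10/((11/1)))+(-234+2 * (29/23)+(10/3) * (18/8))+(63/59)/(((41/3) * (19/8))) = -473466631/2114206+590 * sqrt(7)/11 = -82.04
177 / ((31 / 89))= 15753 / 31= 508.16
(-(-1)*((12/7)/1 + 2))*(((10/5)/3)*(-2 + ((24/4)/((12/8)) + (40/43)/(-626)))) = 466232/94213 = 4.95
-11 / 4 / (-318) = 11 / 1272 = 0.01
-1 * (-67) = 67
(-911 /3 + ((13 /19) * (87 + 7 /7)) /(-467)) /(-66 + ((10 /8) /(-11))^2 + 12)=5.63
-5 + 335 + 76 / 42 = 6968 / 21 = 331.81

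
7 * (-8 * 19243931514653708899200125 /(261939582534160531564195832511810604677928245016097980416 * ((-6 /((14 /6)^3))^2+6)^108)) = -5661373033435096936097617936527572382840635710864920715368860035185268410342047231878988511404220773467453498164863983300177239943023308275085441342864144975103793938700728913917408251480234146735529821746190222259817961522896657881371900145482979486152460624320191173788657596927239839422991038372739981438424647844714992918865858397854867805498913665512849811680318159271865699490566585927051665195084831745726059176294717909893042757380460970207480152326152689795745359210581350646397864672603000956856160231671564478636356389827888664752129055238377483158709175994600875 /77830457867538415887839203602099982239828157894398429777539545792905681176953169249001263286653970504658557890775372407689952259031453409121434391676547488750977501131151786025075091091685438161958910176022886410577643383669147337963504304065909512309758211601542020755580145079009354382413218250468463449654020910318461005051317024074745363750495047298843647537929577053348754370610891632707058976556359339611229859191263886529580770807683219757002717434399810586645103621061975419892025533765756502225459389034493115268229651398316587474245644149547999745771834017526745733905769240719313282765083772167629091059921021785521057138278936029958999061654568037007121584046928179048839380992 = -0.00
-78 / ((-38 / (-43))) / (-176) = 1677 / 3344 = 0.50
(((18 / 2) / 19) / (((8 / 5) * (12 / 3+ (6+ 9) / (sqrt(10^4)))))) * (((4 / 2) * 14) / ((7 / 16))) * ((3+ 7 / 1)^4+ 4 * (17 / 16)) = 72030600 / 1577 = 45675.71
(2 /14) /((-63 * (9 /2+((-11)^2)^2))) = -2 /12917331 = -0.00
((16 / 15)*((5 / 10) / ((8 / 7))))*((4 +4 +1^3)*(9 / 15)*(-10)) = -126 / 5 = -25.20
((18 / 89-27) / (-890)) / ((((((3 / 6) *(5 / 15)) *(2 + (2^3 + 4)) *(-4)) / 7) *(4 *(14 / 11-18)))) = 15741 / 46638848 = 0.00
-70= -70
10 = 10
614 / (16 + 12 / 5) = 1535 / 46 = 33.37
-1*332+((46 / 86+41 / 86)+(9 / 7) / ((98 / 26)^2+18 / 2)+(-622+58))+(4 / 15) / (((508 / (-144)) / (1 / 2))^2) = -42599984806598 / 47601598345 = -894.93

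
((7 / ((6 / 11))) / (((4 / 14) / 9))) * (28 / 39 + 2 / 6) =22099 / 52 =424.98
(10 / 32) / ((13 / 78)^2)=45 / 4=11.25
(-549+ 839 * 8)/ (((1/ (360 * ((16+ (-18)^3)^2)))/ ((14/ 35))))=30019500076032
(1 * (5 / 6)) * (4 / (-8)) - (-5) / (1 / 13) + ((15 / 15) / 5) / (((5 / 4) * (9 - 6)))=19391 / 300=64.64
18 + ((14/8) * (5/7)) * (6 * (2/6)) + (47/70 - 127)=-3704/35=-105.83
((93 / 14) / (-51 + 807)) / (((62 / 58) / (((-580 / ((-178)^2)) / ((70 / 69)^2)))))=-444889 / 3042931360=-0.00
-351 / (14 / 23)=-8073 / 14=-576.64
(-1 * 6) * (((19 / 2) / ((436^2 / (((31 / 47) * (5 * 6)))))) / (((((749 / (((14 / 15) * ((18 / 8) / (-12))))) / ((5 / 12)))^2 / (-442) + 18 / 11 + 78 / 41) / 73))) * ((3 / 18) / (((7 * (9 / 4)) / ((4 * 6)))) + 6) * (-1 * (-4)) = 4221270677195 / 93003442341831924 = 0.00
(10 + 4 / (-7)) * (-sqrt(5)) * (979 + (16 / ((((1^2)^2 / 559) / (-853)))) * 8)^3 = 15004981450186943286068778 * sqrt(5) / 7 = 4793165503391625667015394.00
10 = 10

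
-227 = -227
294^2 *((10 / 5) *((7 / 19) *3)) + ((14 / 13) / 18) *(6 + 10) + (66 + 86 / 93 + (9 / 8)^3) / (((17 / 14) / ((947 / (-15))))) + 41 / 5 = 281201960163281 / 1499546880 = 187524.62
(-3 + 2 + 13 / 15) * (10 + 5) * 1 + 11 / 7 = -3 / 7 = -0.43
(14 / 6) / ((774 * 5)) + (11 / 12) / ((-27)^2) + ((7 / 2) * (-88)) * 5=-2896459301 / 1880820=-1540.00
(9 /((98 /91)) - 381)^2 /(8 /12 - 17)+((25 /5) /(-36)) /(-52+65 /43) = -797691794849 /93826278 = -8501.80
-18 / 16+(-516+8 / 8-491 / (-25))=-99297 / 200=-496.48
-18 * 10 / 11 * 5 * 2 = -1800 / 11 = -163.64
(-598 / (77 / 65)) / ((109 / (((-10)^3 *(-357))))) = -1653352.79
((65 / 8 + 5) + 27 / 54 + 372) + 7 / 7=3093 / 8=386.62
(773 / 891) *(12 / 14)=1546 / 2079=0.74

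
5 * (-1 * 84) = -420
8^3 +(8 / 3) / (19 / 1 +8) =41480 / 81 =512.10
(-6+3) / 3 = -1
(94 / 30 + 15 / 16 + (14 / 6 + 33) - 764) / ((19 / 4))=-173903 / 1140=-152.55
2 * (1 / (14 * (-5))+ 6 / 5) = 83 / 35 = 2.37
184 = 184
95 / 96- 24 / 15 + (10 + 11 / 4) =5827 / 480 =12.14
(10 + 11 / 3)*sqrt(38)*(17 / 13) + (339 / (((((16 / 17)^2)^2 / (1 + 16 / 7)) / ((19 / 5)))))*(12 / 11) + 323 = 697*sqrt(38) / 39 + 39156586829 / 6307840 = 6317.78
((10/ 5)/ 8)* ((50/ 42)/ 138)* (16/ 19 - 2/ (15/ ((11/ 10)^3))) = 94711/ 66074400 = 0.00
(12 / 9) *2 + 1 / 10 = 83 / 30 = 2.77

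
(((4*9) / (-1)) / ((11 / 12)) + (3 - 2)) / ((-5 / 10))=842 / 11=76.55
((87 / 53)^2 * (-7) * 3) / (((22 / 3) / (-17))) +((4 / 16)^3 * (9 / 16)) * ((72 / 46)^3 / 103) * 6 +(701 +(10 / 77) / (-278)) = 250832508413007905 / 301417167529016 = 832.18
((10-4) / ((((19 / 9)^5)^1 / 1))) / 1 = 354294 / 2476099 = 0.14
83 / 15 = 5.53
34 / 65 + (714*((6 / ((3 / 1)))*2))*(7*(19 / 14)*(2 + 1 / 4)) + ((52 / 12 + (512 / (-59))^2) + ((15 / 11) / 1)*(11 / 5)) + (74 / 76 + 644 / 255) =8935735688391 / 146167190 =61133.66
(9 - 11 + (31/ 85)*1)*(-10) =278/ 17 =16.35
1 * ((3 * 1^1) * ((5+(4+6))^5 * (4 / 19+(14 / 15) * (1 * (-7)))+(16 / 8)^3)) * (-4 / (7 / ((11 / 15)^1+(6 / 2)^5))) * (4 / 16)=333522614288 / 665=501537765.85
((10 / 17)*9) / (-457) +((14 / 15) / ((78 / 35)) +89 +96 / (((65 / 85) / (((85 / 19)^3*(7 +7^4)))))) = 27066412.33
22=22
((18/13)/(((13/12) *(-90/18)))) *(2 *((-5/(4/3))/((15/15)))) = 324/169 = 1.92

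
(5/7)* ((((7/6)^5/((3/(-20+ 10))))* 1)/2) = -60025/23328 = -2.57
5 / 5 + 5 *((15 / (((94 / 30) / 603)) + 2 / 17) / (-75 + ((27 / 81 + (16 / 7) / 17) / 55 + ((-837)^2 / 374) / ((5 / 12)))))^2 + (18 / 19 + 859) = 272917878005819444224487 / 316214020433979904816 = 863.08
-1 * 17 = -17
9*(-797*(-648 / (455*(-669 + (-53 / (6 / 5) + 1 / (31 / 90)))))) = -864547344 / 60109595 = -14.38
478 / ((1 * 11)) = 478 / 11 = 43.45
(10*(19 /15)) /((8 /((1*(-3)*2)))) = -19 /2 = -9.50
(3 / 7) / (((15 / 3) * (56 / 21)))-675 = -188991 / 280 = -674.97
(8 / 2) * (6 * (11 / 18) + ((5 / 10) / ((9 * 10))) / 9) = 5941 / 405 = 14.67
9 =9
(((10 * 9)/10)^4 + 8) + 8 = 6577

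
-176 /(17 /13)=-2288 /17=-134.59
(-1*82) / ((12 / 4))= -82 / 3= -27.33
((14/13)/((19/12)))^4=796594176/3722098081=0.21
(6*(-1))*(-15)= 90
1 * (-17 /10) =-17 /10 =-1.70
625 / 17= 36.76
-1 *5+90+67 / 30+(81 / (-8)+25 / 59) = 548927 / 7080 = 77.53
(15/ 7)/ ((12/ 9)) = 45/ 28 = 1.61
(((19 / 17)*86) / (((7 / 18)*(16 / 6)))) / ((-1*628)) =-22059 / 149464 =-0.15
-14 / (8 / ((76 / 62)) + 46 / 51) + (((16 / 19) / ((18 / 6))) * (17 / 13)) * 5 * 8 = 34130917 / 2666859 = 12.80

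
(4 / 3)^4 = 256 / 81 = 3.16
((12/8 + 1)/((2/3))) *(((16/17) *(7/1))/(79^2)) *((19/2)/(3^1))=1330/106097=0.01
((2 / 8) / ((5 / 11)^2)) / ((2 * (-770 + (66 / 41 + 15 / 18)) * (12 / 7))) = -34727 / 75527600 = -0.00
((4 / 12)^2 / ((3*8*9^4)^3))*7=7 / 35138753210820096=0.00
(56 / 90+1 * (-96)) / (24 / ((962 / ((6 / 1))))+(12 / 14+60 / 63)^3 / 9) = -4779722493 / 40493200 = -118.04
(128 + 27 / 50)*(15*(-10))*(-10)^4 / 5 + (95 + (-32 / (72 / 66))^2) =-347049401 / 9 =-38561044.56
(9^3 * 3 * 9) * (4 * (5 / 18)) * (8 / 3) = 58320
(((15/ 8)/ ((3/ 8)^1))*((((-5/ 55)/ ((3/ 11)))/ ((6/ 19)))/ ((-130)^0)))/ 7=-95/ 126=-0.75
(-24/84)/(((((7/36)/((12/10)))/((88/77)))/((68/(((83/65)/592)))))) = -1808621568/28469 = -63529.51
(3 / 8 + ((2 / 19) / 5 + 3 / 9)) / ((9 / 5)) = 1663 / 4104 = 0.41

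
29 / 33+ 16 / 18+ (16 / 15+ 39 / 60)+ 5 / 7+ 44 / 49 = 494471 / 97020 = 5.10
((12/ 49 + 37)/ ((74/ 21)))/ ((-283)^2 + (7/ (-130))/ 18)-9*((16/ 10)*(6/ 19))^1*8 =-167749268347062/ 4611180065065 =-36.38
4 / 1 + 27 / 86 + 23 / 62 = 6245 / 1333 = 4.68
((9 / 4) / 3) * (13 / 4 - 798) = -9537 / 16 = -596.06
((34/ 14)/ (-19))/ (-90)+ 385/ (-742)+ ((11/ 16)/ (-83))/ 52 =-11338133927/ 21904908480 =-0.52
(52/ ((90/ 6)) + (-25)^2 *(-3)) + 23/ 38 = -1066429/ 570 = -1870.93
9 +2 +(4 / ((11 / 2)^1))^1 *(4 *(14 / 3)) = 811 / 33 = 24.58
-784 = -784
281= 281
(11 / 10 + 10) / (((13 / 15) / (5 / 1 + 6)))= 3663 / 26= 140.88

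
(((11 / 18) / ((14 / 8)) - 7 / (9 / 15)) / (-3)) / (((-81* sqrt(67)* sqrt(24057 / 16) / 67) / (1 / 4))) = -713* sqrt(2211) / 13640319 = -0.00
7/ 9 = 0.78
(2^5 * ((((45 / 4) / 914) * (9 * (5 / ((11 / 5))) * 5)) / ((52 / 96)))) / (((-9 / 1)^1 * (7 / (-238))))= 18360000 / 65351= 280.94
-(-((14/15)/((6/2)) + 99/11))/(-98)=-419/4410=-0.10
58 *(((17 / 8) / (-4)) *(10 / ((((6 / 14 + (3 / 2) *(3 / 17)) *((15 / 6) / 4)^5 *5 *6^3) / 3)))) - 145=-732965633 / 4640625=-157.95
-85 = -85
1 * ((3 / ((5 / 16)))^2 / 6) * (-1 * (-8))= 122.88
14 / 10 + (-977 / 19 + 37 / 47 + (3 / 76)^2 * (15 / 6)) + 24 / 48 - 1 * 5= -145861697 / 2714720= -53.73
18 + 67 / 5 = 157 / 5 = 31.40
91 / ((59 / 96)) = 8736 / 59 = 148.07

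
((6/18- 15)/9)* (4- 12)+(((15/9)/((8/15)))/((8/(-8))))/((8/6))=9239/864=10.69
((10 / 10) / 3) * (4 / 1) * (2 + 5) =28 / 3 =9.33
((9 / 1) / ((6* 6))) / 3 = 1 / 12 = 0.08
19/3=6.33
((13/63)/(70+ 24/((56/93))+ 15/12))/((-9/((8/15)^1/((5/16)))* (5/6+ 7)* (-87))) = 13312/25759779975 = 0.00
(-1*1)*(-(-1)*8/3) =-8/3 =-2.67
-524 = -524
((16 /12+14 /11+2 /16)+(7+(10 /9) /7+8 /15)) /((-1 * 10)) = -288929 /277200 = -1.04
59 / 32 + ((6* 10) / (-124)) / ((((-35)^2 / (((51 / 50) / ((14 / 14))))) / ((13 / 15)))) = 56002517 / 30380000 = 1.84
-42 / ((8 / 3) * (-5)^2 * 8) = -63 / 800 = -0.08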